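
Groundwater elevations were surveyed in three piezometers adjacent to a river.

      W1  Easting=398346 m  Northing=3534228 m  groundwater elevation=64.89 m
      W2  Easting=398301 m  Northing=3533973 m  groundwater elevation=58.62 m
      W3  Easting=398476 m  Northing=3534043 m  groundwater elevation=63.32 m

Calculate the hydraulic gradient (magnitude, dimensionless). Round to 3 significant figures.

Taking W1 as reference: W2−W1 = (-45, -255, -6.27); W3−W1 = (130, -185, -1.57).
Solve a·Δx + b·Δy = Δh: det = (-45)·(-185) − 130·(-255) = 41475.
∂h/∂x = [(-6.27)·(-185) − (-1.57)·(-255)] / 41475 = +0.01831
∂h/∂y = [(-45)·(-1.57) − 130·(-6.27)] / 41475 = +0.02136
|∇h| = √(0.01831² + 0.02136²) = 0.02813

0.0281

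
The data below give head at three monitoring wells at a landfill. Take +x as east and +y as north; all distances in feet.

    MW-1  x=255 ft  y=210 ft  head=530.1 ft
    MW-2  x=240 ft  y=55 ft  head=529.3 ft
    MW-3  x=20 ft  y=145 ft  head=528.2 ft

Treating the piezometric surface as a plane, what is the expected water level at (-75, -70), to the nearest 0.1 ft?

526.6 ft

Three-point gradient (reference MW-1): Δ to MW-2 = (-15, -155, -0.8), Δ to MW-3 = (-235, -65, -1.9).
∂h/∂x = +0.006841, ∂h/∂y = +0.004499 (det = -35450).
h(-75, -70) = 530.1 + (+0.006841)·(-330) + (+0.004499)·(-280) = 530.1 -2.257 -1.260 = 526.583 ft.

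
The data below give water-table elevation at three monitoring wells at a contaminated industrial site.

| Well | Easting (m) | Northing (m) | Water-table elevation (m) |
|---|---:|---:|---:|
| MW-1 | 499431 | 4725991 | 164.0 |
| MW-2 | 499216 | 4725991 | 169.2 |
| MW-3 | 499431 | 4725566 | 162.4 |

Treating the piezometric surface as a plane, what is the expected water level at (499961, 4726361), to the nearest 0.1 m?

152.6 m

∂h/∂x = (169.2 − 164.0) / (499216 − 499431) = -0.02419
∂h/∂y = (162.4 − 164.0) / (4725566 − 4725991) = +0.003765
h(499961, 4726361) = 164.0 + (-0.02419)·(530) + (+0.003765)·(370) = 164.0 -12.819 +1.393 = 152.574 m.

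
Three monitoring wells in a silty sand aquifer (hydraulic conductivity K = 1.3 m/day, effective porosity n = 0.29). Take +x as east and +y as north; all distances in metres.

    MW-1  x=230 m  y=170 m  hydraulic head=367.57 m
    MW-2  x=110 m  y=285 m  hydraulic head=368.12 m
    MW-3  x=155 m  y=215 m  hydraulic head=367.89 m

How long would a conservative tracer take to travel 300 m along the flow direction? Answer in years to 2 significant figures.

Taking MW-1 as reference: MW-2−MW-1 = (-120, 115, +0.55); MW-3−MW-1 = (-75, 45, +0.32).
Determinant of the coordinate differences = (-120)·45 − (-75)·115 = 3225.
∂h/∂x = [(+0.55)·45 − (+0.32)·115] / 3225 = -0.003736
∂h/∂y = [(-120)·(+0.32) − (-75)·(+0.55)] / 3225 = +0.0008837
|∇h| = √(-0.003736² + 0.0008837²) = 0.003839
Seepage velocity v = K·i/n = 1.3 × 0.003839 / 0.29 = 0.01721 m/day.
t = 300 / 0.01721 = 1.743e+04 days = 47.7 years.

48 years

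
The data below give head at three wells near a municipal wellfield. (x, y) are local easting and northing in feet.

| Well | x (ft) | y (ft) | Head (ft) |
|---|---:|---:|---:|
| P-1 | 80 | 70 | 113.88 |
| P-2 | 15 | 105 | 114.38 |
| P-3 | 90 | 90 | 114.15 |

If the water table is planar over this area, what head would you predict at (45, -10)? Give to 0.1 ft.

Taking P-1 as reference: P-2−P-1 = (-65, 35, +0.50); P-3−P-1 = (10, 20, +0.27).
Determinant of the coordinate differences = (-65)·20 − 10·35 = -1650.
∂h/∂x = [(+0.50)·20 − (+0.27)·35] / -1650 = -0.0003333
∂h/∂y = [(-65)·(+0.27) − 10·(+0.50)] / -1650 = +0.01367
h(45, -10) = 113.88 + (-0.0003333)·(-35) + (+0.01367)·(-80) = 113.88 +0.012 -1.093 = 112.798 ft.

112.8 ft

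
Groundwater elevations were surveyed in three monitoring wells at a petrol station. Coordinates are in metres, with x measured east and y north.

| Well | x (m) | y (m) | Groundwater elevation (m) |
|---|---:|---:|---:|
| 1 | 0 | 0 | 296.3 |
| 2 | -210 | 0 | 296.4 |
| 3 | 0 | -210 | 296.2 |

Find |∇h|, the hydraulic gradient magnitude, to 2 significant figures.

∂h/∂x = (296.4 − 296.3) / (-210 − 0) = -0.0004762
∂h/∂y = (296.2 − 296.3) / (-210 − 0) = +0.0004762
|∇h| = √(-0.0004762² + 0.0004762²) = 0.0006734

0.00067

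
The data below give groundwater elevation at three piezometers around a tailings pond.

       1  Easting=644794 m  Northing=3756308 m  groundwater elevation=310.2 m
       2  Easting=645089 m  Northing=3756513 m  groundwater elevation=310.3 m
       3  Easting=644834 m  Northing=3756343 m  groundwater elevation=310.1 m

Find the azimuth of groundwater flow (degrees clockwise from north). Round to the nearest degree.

Taking 1 as reference: 2−1 = (295, 205, +0.1); 3−1 = (40, 35, -0.1).
Solve a·Δx + b·Δy = Δh: det = 295·35 − 40·205 = 2125.
∂h/∂x = [(+0.1)·35 − (-0.1)·205] / 2125 = +0.01129
∂h/∂y = [295·(-0.1) − 40·(+0.1)] / 2125 = -0.01576
Flow direction (−∇h) has components (-0.01129 E, +0.01576 N).
Azimuth = atan2(E, N) = atan2(-0.01129, +0.01576) = 324.4° ≈ 324°.

324°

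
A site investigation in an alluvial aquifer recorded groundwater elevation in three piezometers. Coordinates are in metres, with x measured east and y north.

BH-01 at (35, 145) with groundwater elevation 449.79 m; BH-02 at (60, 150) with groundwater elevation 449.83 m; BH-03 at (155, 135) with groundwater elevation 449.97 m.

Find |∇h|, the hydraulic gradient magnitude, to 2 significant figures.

With h = a·x + b·y + c and BH-01 as origin, the differences give:
  25·a + 5·b = +0.04
  120·a + (-10)·b = +0.18
Eliminate b (×(-10) and ×5, subtract): -850·a = -1.300 → a = ∂h/∂x = +0.001529
Back-substitute: b = ∂h/∂y = +0.0003529.
|∇h| = √(0.001529² + 0.0003529²) = 0.001569

0.0016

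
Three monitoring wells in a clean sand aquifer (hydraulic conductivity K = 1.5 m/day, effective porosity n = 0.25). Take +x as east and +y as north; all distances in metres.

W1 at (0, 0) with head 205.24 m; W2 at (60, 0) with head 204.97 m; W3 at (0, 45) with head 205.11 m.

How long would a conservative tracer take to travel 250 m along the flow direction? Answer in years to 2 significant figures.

∂h/∂x = (204.97 − 205.24) / (60 − 0) = -0.004500
∂h/∂y = (205.11 − 205.24) / (45 − 0) = -0.002889
|∇h| = √(-0.004500² + -0.002889²) = 0.005348
Seepage velocity v = K·i/n = 1.5 × 0.005348 / 0.25 = 0.03209 m/day.
t = 250 / 0.03209 = 7791 days = 21.3 years.

21 years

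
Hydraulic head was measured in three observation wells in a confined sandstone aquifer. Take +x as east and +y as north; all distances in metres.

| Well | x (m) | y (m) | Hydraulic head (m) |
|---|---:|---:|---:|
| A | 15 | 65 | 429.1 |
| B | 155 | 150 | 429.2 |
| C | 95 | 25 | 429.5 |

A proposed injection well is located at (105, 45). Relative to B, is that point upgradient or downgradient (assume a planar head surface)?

upgradient

Three-point gradient (reference A): Δ to B = (140, 85, +0.1), Δ to C = (80, -40, +0.4).
∂h/∂x = +0.003065, ∂h/∂y = -0.003871 (det = -12400).
Head at (105, 45) = 429.1 + (+0.003065)·(90) + (-0.003871)·(-20) = 429.45 m.
That is higher than the 429.2 m at B, so the point is upgradient.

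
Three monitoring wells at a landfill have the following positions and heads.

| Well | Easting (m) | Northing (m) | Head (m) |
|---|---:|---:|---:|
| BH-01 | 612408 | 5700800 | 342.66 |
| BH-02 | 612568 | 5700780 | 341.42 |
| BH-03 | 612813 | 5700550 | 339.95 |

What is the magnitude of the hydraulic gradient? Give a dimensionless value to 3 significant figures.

Differences from BH-01: to BH-02 (Δx, Δy, Δh) = (160, -20, -1.24); to BH-03 = (405, -250, -2.71).
Solve a·Δx + b·Δy = Δh: det = 160·(-250) − 405·(-20) = -31900.
∂h/∂x = [(-1.24)·(-250) − (-2.71)·(-20)] / -31900 = -0.008019
∂h/∂y = [160·(-2.71) − 405·(-1.24)] / -31900 = -0.002150
|∇h| = √(-0.008019² + -0.002150²) = 0.008302

0.00830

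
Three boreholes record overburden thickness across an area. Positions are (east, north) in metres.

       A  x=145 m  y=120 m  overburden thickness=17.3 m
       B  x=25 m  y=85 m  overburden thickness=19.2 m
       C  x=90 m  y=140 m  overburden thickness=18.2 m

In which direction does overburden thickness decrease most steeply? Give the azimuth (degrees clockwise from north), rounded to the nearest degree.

093°

Differences from A: to B (Δx, Δy, Δh) = (-120, -35, +1.9); to C = (-55, 20, +0.9).
Determinant of the coordinate differences = (-120)·20 − (-55)·(-35) = -4325.
∂d/∂x = [(+1.9)·20 − (+0.9)·(-35)] / -4325 = -0.01607
∂d/∂y = [(-120)·(+0.9) − (-55)·(+1.9)] / -4325 = +0.0008092
Steepest decrease is along −∇f: components (+0.01607 E, -0.0008092 N).
Azimuth = atan2(+0.01607, -0.0008092) = 92.9° ≈ 093°.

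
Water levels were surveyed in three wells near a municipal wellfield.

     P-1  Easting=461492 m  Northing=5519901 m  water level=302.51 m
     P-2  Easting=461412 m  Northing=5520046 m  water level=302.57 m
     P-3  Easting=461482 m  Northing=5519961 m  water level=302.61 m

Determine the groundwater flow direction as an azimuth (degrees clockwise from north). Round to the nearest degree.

Taking P-1 as reference: P-2−P-1 = (-80, 145, +0.06); P-3−P-1 = (-10, 60, +0.10).
Solve a·Δx + b·Δy = Δh: det = (-80)·60 − (-10)·145 = -3350.
∂h/∂x = [(+0.06)·60 − (+0.10)·145] / -3350 = +0.003254
∂h/∂y = [(-80)·(+0.10) − (-10)·(+0.06)] / -3350 = +0.002209
Flow direction (−∇h) has components (-0.003254 E, -0.002209 N).
Azimuth = atan2(E, N) = atan2(-0.003254, -0.002209) = 235.8° ≈ 236°.

236°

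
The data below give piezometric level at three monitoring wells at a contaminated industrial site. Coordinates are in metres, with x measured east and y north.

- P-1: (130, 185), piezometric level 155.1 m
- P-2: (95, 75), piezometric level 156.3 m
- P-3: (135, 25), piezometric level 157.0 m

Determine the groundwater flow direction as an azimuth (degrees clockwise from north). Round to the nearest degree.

Differences from P-1: to P-2 (Δx, Δy, Δh) = (-35, -110, +1.2); to P-3 = (5, -160, +1.9).
Determinant of the coordinate differences = (-35)·(-160) − 5·(-110) = 6150.
∂h/∂x = [(+1.2)·(-160) − (+1.9)·(-110)] / 6150 = +0.002764
∂h/∂y = [(-35)·(+1.9) − 5·(+1.2)] / 6150 = -0.01179
Flow direction (−∇h) has components (-0.002764 E, +0.01179 N).
Azimuth = atan2(E, N) = atan2(-0.002764, +0.01179) = 346.8° ≈ 347°.

347°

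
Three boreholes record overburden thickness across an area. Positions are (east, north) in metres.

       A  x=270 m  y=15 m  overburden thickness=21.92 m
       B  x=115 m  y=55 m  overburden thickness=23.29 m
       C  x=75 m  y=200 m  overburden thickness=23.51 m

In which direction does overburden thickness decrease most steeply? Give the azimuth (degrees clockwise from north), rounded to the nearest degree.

Three-point gradient (reference A): Δ to B = (-155, 40, +1.37), Δ to C = (-195, 185, +1.59).
∂d/∂x = -0.009095, ∂d/∂y = -0.0009916 (det = -20875).
Steepest decrease is along −∇f: components (+0.009095 E, +0.0009916 N).
Azimuth = atan2(+0.009095, +0.0009916) = 83.8° ≈ 084°.

084°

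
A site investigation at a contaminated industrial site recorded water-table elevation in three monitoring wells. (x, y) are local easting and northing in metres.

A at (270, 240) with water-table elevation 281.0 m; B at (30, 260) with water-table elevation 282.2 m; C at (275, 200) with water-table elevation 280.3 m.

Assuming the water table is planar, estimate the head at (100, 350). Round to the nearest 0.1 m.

283.5 m

Taking A as reference: B−A = (-240, 20, +1.2); C−A = (5, -40, -0.7).
Solve a·Δx + b·Δy = Δh: det = (-240)·(-40) − 5·20 = 9500.
∂h/∂x = [(+1.2)·(-40) − (-0.7)·20] / 9500 = -0.003579
∂h/∂y = [(-240)·(-0.7) − 5·(+1.2)] / 9500 = +0.01705
h(100, 350) = 281.0 + (-0.003579)·(-170) + (+0.01705)·(110) = 281.0 +0.608 +1.876 = 283.484 m.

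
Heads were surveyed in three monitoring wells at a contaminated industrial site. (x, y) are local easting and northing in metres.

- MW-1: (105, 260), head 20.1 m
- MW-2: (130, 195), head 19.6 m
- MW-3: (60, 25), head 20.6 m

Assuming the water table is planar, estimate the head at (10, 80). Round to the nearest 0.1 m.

Differences from MW-1: to MW-2 (Δx, Δy, Δh) = (25, -65, -0.5); to MW-3 = (-45, -235, +0.5).
Determinant of the coordinate differences = 25·(-235) − (-45)·(-65) = -8800.
∂h/∂x = [(-0.5)·(-235) − (+0.5)·(-65)] / -8800 = -0.01705
∂h/∂y = [25·(+0.5) − (-45)·(-0.5)] / -8800 = +0.001136
h(10, 80) = 20.1 + (-0.01705)·(-95) + (+0.001136)·(-180) = 20.1 +1.619 -0.205 = 21.515 m.

21.5 m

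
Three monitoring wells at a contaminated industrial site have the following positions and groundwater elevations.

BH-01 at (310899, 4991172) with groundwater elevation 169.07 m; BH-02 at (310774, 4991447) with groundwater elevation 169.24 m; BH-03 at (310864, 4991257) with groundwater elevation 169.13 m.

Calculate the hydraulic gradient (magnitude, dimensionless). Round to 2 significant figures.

0.0026

Taking BH-01 as reference: BH-02−BH-01 = (-125, 275, +0.17); BH-03−BH-01 = (-35, 85, +0.06).
Determinant of the coordinate differences = (-125)·85 − (-35)·275 = -1000.
∂h/∂x = [(+0.17)·85 − (+0.06)·275] / -1000 = +0.002050
∂h/∂y = [(-125)·(+0.06) − (-35)·(+0.17)] / -1000 = +0.001550
|∇h| = √(0.002050² + 0.001550²) = 0.00257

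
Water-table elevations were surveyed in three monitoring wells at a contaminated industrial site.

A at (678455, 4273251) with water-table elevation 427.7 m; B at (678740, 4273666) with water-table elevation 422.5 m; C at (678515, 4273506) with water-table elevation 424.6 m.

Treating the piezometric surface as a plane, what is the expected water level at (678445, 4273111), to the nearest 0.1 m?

With h = a·x + b·y + c and A as origin, the differences give:
  285·a + 415·b = -5.2
  60·a + 255·b = -3.1
Eliminate b (×255 and ×415, subtract): 47775·a = -39.50 → a = ∂h/∂x = -0.0008268
Back-substitute: b = ∂h/∂y = -0.01196.
h(678445, 4273111) = 427.7 + (-0.0008268)·(-10) + (-0.01196)·(-140) = 427.7 +0.008 +1.675 = 429.383 m.

429.4 m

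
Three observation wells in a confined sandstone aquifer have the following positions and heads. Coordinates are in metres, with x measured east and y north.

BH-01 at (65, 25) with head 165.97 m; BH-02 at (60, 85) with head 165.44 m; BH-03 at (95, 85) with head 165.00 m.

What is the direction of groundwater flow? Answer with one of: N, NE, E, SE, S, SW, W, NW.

NE

Differences from BH-01: to BH-02 (Δx, Δy, Δh) = (-5, 60, -0.53); to BH-03 = (30, 60, -0.97).
Solve a·Δx + b·Δy = Δh: det = (-5)·60 − 30·60 = -2100.
∂h/∂x = [(-0.53)·60 − (-0.97)·60] / -2100 = -0.01257
∂h/∂y = [(-5)·(-0.97) − 30·(-0.53)] / -2100 = -0.009881
Flow = −∇h = (+0.01257 east, +0.009881 north), which points northeast.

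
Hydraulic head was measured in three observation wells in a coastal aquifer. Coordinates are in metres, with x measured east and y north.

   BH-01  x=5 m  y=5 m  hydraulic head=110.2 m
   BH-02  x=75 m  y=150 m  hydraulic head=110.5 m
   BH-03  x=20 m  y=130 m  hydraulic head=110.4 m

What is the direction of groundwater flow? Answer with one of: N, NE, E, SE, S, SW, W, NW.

SW

Differences from BH-01: to BH-02 (Δx, Δy, Δh) = (70, 145, +0.3); to BH-03 = (15, 125, +0.2).
Determinant of the coordinate differences = 70·125 − 15·145 = 6575.
∂h/∂x = [(+0.3)·125 − (+0.2)·145] / 6575 = +0.001293
∂h/∂y = [70·(+0.2) − 15·(+0.3)] / 6575 = +0.001445
Flow = −∇h = (-0.001293 east, -0.001445 north), which points southwest.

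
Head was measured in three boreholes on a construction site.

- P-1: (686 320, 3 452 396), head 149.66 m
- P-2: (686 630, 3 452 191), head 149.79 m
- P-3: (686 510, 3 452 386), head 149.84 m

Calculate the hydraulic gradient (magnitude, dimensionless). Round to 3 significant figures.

0.00132

Differences from P-1: to P-2 (Δx, Δy, Δh) = (310, -205, +0.13); to P-3 = (190, -10, +0.18).
Solve a·Δx + b·Δy = Δh: det = 310·(-10) − 190·(-205) = 35850.
∂h/∂x = [(+0.13)·(-10) − (+0.18)·(-205)] / 35850 = +0.0009930
∂h/∂y = [310·(+0.18) − 190·(+0.13)] / 35850 = +0.0008675
|∇h| = √(0.0009930² + 0.0008675²) = 0.001319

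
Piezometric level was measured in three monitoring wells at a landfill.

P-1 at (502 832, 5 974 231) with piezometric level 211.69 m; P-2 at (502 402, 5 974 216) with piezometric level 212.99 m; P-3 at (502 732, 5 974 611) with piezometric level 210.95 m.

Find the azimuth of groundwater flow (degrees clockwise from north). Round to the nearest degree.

047°

With h = a·x + b·y + c and P-1 as origin, the differences give:
  (-430)·a + (-15)·b = +1.30
  (-100)·a + 380·b = -0.74
Eliminate b (×380 and ×(-15), subtract): -164900·a = 482.900 → a = ∂h/∂x = -0.002928
Back-substitute: b = ∂h/∂y = -0.002718.
Flow direction (−∇h) has components (+0.002928 E, +0.002718 N).
Azimuth = atan2(E, N) = atan2(+0.002928, +0.002718) = 47.1° ≈ 047°.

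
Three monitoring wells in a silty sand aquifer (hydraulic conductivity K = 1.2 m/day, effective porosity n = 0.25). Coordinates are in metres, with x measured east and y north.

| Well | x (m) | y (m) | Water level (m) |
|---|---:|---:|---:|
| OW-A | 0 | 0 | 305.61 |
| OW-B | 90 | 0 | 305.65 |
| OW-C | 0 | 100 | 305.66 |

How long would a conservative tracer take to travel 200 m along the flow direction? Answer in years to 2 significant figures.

170 years

∂h/∂x = (305.65 − 305.61) / (90 − 0) = +0.0004444
∂h/∂y = (305.66 − 305.61) / (100 − 0) = +0.0005000
|∇h| = √(0.0004444² + 0.0005000²) = 0.0006689
Seepage velocity v = K·i/n = 1.2 × 0.0006689 / 0.25 = 0.003211 m/day.
t = 200 / 0.003211 = 6.229e+04 days = 171 years.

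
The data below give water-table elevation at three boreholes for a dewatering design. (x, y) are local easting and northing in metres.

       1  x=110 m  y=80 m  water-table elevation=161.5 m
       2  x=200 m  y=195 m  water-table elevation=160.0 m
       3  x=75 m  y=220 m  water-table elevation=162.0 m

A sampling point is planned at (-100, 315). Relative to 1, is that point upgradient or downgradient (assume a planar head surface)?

upgradient

Differences from 1: to 2 (Δx, Δy, Δh) = (90, 115, -1.5); to 3 = (-35, 140, +0.5).
Solve a·Δx + b·Δy = Δh: det = 90·140 − (-35)·115 = 16625.
∂h/∂x = [(-1.5)·140 − (+0.5)·115] / 16625 = -0.01609
∂h/∂y = [90·(+0.5) − (-35)·(-1.5)] / 16625 = -0.0004511
Head at (-100, 315) = 161.5 + (-0.01609)·(-210) + (-0.0004511)·(235) = 164.77 m.
That is higher than the 161.5 m at 1, so the point is upgradient.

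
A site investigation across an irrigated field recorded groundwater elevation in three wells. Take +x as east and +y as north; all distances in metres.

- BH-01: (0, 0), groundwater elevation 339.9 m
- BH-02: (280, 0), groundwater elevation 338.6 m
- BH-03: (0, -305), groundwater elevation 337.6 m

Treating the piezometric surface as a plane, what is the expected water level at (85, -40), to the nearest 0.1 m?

339.2 m

∂h/∂x = (338.6 − 339.9) / (280 − 0) = -0.004643
∂h/∂y = (337.6 − 339.9) / (-305 − 0) = +0.007541
h(85, -40) = 339.9 + (-0.004643)·(85) + (+0.007541)·(-40) = 339.9 -0.395 -0.302 = 339.204 m.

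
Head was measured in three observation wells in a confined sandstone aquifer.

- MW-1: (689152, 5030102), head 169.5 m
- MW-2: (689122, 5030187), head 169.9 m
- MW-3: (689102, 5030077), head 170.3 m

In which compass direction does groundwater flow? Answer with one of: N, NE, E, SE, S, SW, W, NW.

E

Three-point gradient (reference MW-1): Δ to MW-2 = (-30, 85, +0.4), Δ to MW-3 = (-50, -25, +0.8).
∂h/∂x = -0.01560, ∂h/∂y = -0.0008000 (det = 5000).
Flow = −∇h = (+0.01560 east, +0.0008000 north), which points east.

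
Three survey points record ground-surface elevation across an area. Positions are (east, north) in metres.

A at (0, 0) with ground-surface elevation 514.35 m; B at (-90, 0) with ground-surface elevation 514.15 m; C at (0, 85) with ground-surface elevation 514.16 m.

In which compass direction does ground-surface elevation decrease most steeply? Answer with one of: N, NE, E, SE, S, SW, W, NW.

∂z/∂x = (514.15 − 514.35) / (-90 − 0) = +0.002222
∂z/∂y = (514.16 − 514.35) / (85 − 0) = -0.002235
Steepest decrease is along −∇f = (-0.002222 E, +0.002235 N) → northwest.

NW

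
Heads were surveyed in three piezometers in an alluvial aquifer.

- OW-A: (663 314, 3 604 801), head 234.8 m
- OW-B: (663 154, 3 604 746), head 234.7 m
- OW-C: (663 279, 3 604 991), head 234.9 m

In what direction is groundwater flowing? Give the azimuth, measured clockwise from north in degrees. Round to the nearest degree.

With h = a·x + b·y + c and OW-A as origin, the differences give:
  (-160)·a + (-55)·b = -0.1
  (-35)·a + 190·b = +0.1
Eliminate b (×190 and ×(-55), subtract): -32325·a = -13.50 → a = ∂h/∂x = +0.0004176
Back-substitute: b = ∂h/∂y = +0.0006032.
Flow direction (−∇h) has components (-0.0004176 E, -0.0006032 N).
Azimuth = atan2(E, N) = atan2(-0.0004176, -0.0006032) = 214.7° ≈ 215°.

215°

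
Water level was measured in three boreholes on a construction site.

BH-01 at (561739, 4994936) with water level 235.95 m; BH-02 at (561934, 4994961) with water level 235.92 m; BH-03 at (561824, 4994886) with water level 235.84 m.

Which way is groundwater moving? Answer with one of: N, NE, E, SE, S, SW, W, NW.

With h = a·x + b·y + c and BH-01 as origin, the differences give:
  195·a + 25·b = -0.03
  85·a + (-50)·b = -0.11
Eliminate b (×(-50) and ×25, subtract): -11875·a = 4.250 → a = ∂h/∂x = -0.0003579
Back-substitute: b = ∂h/∂y = +0.001592.
Flow = −∇h = (+0.0003579 east, -0.001592 north), which points south.

S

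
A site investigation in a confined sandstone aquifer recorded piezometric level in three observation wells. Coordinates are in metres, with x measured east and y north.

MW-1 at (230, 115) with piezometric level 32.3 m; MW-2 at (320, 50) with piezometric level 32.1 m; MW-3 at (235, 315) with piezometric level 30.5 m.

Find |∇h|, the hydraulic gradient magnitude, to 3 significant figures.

Three-point gradient (reference MW-1): Δ to MW-2 = (90, -65, -0.2), Δ to MW-3 = (5, 200, -1.8).
∂h/∂x = -0.008568, ∂h/∂y = -0.008786 (det = 18325).
|∇h| = √(-0.008568² + -0.008786²) = 0.01227

0.0123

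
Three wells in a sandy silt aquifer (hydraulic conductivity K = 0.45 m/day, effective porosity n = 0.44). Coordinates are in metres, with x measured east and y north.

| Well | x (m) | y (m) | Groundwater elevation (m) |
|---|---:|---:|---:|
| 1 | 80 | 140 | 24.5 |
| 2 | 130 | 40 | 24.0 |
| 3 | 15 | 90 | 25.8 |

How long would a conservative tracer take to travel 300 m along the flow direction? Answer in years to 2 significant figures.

46 years

Taking 1 as reference: 2−1 = (50, -100, -0.5); 3−1 = (-65, -50, +1.3).
Solve a·Δx + b·Δy = Δh: det = 50·(-50) − (-65)·(-100) = -9000.
∂h/∂x = [(-0.5)·(-50) − (+1.3)·(-100)] / -9000 = -0.01722
∂h/∂y = [50·(+1.3) − (-65)·(-0.5)] / -9000 = -0.003611
|∇h| = √(-0.01722² + -0.003611²) = 0.01759
Seepage velocity v = K·i/n = 0.45 × 0.01759 / 0.44 = 0.01799 m/day.
t = 300 / 0.01799 = 1.668e+04 days = 45.7 years.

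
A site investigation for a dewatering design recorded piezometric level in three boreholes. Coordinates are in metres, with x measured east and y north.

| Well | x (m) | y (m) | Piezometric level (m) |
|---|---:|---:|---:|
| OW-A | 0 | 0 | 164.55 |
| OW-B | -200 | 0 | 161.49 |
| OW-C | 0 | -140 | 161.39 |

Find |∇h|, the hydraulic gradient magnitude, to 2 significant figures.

0.027

∂h/∂x = (161.49 − 164.55) / (-200 − 0) = +0.01530
∂h/∂y = (161.39 − 164.55) / (-140 − 0) = +0.02257
|∇h| = √(0.01530² + 0.02257²) = 0.02727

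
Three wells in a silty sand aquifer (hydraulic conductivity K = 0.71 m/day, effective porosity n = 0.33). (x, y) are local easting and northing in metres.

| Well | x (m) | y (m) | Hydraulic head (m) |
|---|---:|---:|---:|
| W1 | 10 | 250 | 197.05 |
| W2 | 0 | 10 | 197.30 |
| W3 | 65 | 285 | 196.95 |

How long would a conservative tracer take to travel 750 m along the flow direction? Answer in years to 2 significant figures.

620 years

With h = a·x + b·y + c and W1 as origin, the differences give:
  (-10)·a + (-240)·b = +0.25
  55·a + 35·b = -0.10
Eliminate b (×35 and ×(-240), subtract): 12850·a = -15.250 → a = ∂h/∂x = -0.001187
Back-substitute: b = ∂h/∂y = -0.0009922.
|∇h| = √(-0.001187² + -0.0009922²) = 0.001547
Seepage velocity v = K·i/n = 0.71 × 0.001547 / 0.33 = 0.003328 m/day.
t = 750 / 0.003328 = 2.254e+05 days = 617 years.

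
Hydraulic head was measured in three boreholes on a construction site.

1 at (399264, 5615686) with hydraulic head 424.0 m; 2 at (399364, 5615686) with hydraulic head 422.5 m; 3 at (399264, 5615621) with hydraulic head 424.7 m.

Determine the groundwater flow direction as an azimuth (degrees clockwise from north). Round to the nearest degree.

∂h/∂x = (422.5 − 424.0) / (399364 − 399264) = -0.01500
∂h/∂y = (424.7 − 424.0) / (5615621 − 5615686) = -0.01077
Flow direction (−∇h) has components (+0.01500 E, +0.01077 N).
Azimuth = atan2(E, N) = atan2(+0.01500, +0.01077) = 54.3° ≈ 054°.

054°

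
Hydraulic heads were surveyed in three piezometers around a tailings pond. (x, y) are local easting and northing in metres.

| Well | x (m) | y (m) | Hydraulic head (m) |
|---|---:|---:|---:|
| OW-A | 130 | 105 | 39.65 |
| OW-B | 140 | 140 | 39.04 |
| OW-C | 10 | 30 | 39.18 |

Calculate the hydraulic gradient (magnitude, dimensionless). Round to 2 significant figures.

0.029

Differences from OW-A: to OW-B (Δx, Δy, Δh) = (10, 35, -0.61); to OW-C = (-120, -75, -0.47).
Determinant of the coordinate differences = 10·(-75) − (-120)·35 = 3450.
∂h/∂x = [(-0.61)·(-75) − (-0.47)·35] / 3450 = +0.01803
∂h/∂y = [10·(-0.47) − (-120)·(-0.61)] / 3450 = -0.02258
|∇h| = √(0.01803² + -0.02258²) = 0.0289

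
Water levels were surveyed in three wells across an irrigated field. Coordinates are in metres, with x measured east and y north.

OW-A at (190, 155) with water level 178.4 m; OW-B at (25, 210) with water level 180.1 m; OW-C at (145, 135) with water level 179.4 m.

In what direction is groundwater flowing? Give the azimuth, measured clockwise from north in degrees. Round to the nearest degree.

045°

With h = a·x + b·y + c and OW-A as origin, the differences give:
  (-165)·a + 55·b = +1.7
  (-45)·a + (-20)·b = +1.0
Eliminate b (×(-20) and ×55, subtract): 5775·a = -89.00 → a = ∂h/∂x = -0.01541
Back-substitute: b = ∂h/∂y = -0.01532.
Flow direction (−∇h) has components (+0.01541 E, +0.01532 N).
Azimuth = atan2(E, N) = atan2(+0.01541, +0.01532) = 45.2° ≈ 045°.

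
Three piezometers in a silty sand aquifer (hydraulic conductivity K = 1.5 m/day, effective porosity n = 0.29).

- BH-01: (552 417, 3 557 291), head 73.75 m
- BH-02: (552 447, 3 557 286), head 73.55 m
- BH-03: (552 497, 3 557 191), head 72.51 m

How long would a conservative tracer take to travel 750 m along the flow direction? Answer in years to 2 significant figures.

Taking BH-01 as reference: BH-02−BH-01 = (30, -5, -0.20); BH-03−BH-01 = (80, -100, -1.24).
Determinant of the coordinate differences = 30·(-100) − 80·(-5) = -2600.
∂h/∂x = [(-0.20)·(-100) − (-1.24)·(-5)] / -2600 = -0.005308
∂h/∂y = [30·(-1.24) − 80·(-0.20)] / -2600 = +0.008154
|∇h| = √(-0.005308² + 0.008154²) = 0.009729
Seepage velocity v = K·i/n = 1.5 × 0.009729 / 0.29 = 0.05032 m/day.
t = 750 / 0.05032 = 1.49e+04 days = 40.8 years.

41 years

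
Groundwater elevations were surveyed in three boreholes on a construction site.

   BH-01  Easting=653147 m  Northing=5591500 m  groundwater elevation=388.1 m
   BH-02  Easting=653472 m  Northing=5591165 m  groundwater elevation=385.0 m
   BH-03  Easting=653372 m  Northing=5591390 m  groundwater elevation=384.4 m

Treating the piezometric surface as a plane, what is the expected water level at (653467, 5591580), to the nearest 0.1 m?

Differences from BH-01: to BH-02 (Δx, Δy, Δh) = (325, -335, -3.1); to BH-03 = (225, -110, -3.7).
Determinant of the coordinate differences = 325·(-110) − 225·(-335) = 39625.
∂h/∂x = [(-3.1)·(-110) − (-3.7)·(-335)] / 39625 = -0.02268
∂h/∂y = [325·(-3.7) − 225·(-3.1)] / 39625 = -0.01274
h(653467, 5591580) = 388.1 + (-0.02268)·(320) + (-0.01274)·(80) = 388.1 -7.256 -1.020 = 379.824 m.

379.8 m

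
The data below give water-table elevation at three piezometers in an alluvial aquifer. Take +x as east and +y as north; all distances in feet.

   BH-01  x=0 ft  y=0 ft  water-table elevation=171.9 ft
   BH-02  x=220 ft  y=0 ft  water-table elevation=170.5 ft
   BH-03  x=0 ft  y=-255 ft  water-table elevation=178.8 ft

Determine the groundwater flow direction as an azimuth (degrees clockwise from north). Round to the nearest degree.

013°

∂h/∂x = (170.5 − 171.9) / (220 − 0) = -0.006364
∂h/∂y = (178.8 − 171.9) / (-255 − 0) = -0.02706
Flow direction (−∇h) has components (+0.006364 E, +0.02706 N).
Azimuth = atan2(E, N) = atan2(+0.006364, +0.02706) = 13.2° ≈ 013°.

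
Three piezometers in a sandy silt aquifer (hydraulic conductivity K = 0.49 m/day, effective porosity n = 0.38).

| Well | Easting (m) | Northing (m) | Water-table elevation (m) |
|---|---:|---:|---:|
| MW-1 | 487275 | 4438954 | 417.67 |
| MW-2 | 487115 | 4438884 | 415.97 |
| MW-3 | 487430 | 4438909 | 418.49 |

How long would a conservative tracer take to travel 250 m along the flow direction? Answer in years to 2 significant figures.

With h = a·x + b·y + c and MW-1 as origin, the differences give:
  (-160)·a + (-70)·b = -1.70
  155·a + (-45)·b = +0.82
Eliminate b (×(-45) and ×(-70), subtract): 18050·a = 133.900 → a = ∂h/∂x = +0.007418
Back-substitute: b = ∂h/∂y = +0.007330.
|∇h| = √(0.007418² + 0.007330²) = 0.01043
Seepage velocity v = K·i/n = 0.49 × 0.01043 / 0.38 = 0.01345 m/day.
t = 250 / 0.01345 = 1.859e+04 days = 50.9 years.

51 years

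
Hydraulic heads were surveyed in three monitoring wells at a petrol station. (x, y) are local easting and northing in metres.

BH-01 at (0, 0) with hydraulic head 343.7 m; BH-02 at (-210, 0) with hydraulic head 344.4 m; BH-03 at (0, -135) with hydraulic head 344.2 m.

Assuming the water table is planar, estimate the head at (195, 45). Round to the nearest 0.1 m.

342.9 m

∂h/∂x = (344.4 − 343.7) / (-210 − 0) = -0.003333
∂h/∂y = (344.2 − 343.7) / (-135 − 0) = -0.003704
h(195, 45) = 343.7 + (-0.003333)·(195) + (-0.003704)·(45) = 343.7 -0.650 -0.167 = 342.883 m.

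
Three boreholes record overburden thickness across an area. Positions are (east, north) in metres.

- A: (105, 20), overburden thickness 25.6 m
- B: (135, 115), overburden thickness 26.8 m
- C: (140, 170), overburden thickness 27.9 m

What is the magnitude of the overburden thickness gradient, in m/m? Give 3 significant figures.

0.0400 m/m

Three-point gradient (reference A): Δ to B = (30, 95, +1.2), Δ to C = (35, 150, +2.3).
∂d/∂x = -0.03277, ∂d/∂y = +0.02298 (det = 1175).
|∇f| = √(-0.03277² + 0.02298²) = 0.04002 m/m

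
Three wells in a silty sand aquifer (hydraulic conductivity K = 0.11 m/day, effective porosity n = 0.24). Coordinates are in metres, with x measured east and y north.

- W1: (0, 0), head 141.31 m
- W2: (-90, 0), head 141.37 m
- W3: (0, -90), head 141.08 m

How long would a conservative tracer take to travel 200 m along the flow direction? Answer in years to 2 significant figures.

∂h/∂x = (141.37 − 141.31) / (-90 − 0) = -0.0006667
∂h/∂y = (141.08 − 141.31) / (-90 − 0) = +0.002556
|∇h| = √(-0.0006667² + 0.002556²) = 0.002642
Seepage velocity v = K·i/n = 0.11 × 0.002642 / 0.24 = 0.001211 m/day.
t = 200 / 0.001211 = 1.652e+05 days = 452 years.

450 years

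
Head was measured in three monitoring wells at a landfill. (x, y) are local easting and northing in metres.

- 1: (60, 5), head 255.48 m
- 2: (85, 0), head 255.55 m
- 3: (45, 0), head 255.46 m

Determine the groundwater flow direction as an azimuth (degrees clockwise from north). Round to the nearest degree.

Differences from 1: to 2 (Δx, Δy, Δh) = (25, -5, +0.07); to 3 = (-15, -5, -0.02).
Determinant of the coordinate differences = 25·(-5) − (-15)·(-5) = -200.
∂h/∂x = [(+0.07)·(-5) − (-0.02)·(-5)] / -200 = +0.002250
∂h/∂y = [25·(-0.02) − (-15)·(+0.07)] / -200 = -0.002750
Flow direction (−∇h) has components (-0.002250 E, +0.002750 N).
Azimuth = atan2(E, N) = atan2(-0.002250, +0.002750) = 320.7° ≈ 321°.

321°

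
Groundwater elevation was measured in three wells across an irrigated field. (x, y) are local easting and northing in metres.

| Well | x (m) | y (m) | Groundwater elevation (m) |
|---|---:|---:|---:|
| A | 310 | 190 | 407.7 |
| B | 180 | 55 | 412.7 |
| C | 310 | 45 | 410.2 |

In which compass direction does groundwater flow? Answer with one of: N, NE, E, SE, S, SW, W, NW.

Three-point gradient (reference A): Δ to B = (-130, -135, +5.0), Δ to C = (0, -145, +2.5).
∂h/∂x = -0.02056, ∂h/∂y = -0.01724 (det = 18850).
Flow = −∇h = (+0.02056 east, +0.01724 north), which points northeast.

NE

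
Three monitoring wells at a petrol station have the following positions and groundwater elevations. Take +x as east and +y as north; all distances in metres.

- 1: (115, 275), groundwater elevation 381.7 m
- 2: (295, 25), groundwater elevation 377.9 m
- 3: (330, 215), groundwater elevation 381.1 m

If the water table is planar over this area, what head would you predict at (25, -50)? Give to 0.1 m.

Taking 1 as reference: 2−1 = (180, -250, -3.8); 3−1 = (215, -60, -0.6).
Determinant of the coordinate differences = 180·(-60) − 215·(-250) = 42950.
∂h/∂x = [(-3.8)·(-60) − (-0.6)·(-250)] / 42950 = +0.001816
∂h/∂y = [180·(-0.6) − 215·(-3.8)] / 42950 = +0.01651
h(25, -50) = 381.7 + (+0.001816)·(-90) + (+0.01651)·(-325) = 381.7 -0.163 -5.365 = 376.172 m.

376.2 m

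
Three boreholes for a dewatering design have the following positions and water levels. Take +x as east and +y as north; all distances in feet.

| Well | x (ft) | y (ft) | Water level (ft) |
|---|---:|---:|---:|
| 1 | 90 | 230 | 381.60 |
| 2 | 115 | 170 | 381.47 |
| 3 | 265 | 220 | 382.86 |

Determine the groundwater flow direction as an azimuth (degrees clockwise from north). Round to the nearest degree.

Differences from 1: to 2 (Δx, Δy, Δh) = (25, -60, -0.13); to 3 = (175, -10, +1.26).
Solve a·Δx + b·Δy = Δh: det = 25·(-10) − 175·(-60) = 10250.
∂h/∂x = [(-0.13)·(-10) − (+1.26)·(-60)] / 10250 = +0.007502
∂h/∂y = [25·(+1.26) − 175·(-0.13)] / 10250 = +0.005293
Flow direction (−∇h) has components (-0.007502 E, -0.005293 N).
Azimuth = atan2(E, N) = atan2(-0.007502, -0.005293) = 234.8° ≈ 235°.

235°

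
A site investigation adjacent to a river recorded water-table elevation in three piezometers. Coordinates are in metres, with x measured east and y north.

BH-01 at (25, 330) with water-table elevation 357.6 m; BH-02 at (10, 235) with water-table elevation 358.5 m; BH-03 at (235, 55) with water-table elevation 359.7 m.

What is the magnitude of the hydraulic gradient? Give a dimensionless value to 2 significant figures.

0.0094

Differences from BH-01: to BH-02 (Δx, Δy, Δh) = (-15, -95, +0.9); to BH-03 = (210, -275, +2.1).
Solve a·Δx + b·Δy = Δh: det = (-15)·(-275) − 210·(-95) = 24075.
∂h/∂x = [(+0.9)·(-275) − (+2.1)·(-95)] / 24075 = -0.001994
∂h/∂y = [(-15)·(+2.1) − 210·(+0.9)] / 24075 = -0.009159
|∇h| = √(-0.001994² + -0.009159²) = 0.009374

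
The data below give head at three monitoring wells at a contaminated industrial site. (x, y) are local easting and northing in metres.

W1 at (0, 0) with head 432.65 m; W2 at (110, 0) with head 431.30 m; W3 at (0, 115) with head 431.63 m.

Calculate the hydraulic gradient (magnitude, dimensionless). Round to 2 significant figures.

0.015

∂h/∂x = (431.30 − 432.65) / (110 − 0) = -0.01227
∂h/∂y = (431.63 − 432.65) / (115 − 0) = -0.008870
|∇h| = √(-0.01227² + -0.008870²) = 0.01514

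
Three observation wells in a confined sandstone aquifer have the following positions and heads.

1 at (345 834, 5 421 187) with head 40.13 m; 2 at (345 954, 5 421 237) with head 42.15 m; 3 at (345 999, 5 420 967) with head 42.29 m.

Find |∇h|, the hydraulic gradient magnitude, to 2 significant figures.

With h = a·x + b·y + c and 1 as origin, the differences give:
  120·a + 50·b = +2.02
  165·a + (-220)·b = +2.16
Eliminate b (×(-220) and ×50, subtract): -34650·a = -552.400 → a = ∂h/∂x = +0.01594
Back-substitute: b = ∂h/∂y = +0.002139.
|∇h| = √(0.01594² + 0.002139²) = 0.01608

0.016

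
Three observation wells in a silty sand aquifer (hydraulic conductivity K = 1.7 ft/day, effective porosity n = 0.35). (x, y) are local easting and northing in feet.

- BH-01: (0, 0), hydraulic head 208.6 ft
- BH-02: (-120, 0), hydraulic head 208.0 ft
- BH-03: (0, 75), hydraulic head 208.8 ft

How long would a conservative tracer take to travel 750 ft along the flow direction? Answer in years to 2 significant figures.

∂h/∂x = (208.0 − 208.6) / (-120 − 0) = +0.005000
∂h/∂y = (208.8 − 208.6) / (75 − 0) = +0.002667
|∇h| = √(0.005000² + 0.002667²) = 0.005667
Seepage velocity v = K·i/n = 1.7 × 0.005667 / 0.35 = 0.02753 ft/day.
t = 750 / 0.02753 = 2.724e+04 days = 74.6 years.

75 years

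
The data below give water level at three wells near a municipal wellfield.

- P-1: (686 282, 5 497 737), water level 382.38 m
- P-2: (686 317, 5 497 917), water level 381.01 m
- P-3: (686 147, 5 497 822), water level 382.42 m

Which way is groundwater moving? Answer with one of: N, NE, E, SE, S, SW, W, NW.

NE

With h = a·x + b·y + c and P-1 as origin, the differences give:
  35·a + 180·b = -1.37
  (-135)·a + 85·b = +0.04
Eliminate b (×85 and ×180, subtract): 27275·a = -123.650 → a = ∂h/∂x = -0.004533
Back-substitute: b = ∂h/∂y = -0.006730.
Flow = −∇h = (+0.004533 east, +0.006730 north), which points northeast.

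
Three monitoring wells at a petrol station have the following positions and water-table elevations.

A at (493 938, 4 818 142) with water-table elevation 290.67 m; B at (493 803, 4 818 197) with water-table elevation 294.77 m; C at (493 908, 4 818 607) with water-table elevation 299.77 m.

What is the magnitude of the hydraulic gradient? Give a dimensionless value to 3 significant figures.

Three-point gradient (reference A): Δ to B = (-135, 55, +4.10), Δ to C = (-30, 465, +9.10).
∂h/∂x = -0.02300, ∂h/∂y = +0.01809 (det = -61125).
|∇h| = √(-0.02300² + 0.01809²) = 0.02926

0.0293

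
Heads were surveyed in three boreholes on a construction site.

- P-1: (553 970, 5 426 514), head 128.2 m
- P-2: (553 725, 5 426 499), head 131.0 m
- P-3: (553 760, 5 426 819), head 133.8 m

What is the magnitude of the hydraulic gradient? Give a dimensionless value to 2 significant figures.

Differences from P-1: to P-2 (Δx, Δy, Δh) = (-245, -15, +2.8); to P-3 = (-210, 305, +5.6).
Solve a·Δx + b·Δy = Δh: det = (-245)·305 − (-210)·(-15) = -77875.
∂h/∂x = [(+2.8)·305 − (+5.6)·(-15)] / -77875 = -0.01204
∂h/∂y = [(-245)·(+5.6) − (-210)·(+2.8)] / -77875 = +0.01007
|∇h| = √(-0.01204² + 0.01007²) = 0.0157

0.016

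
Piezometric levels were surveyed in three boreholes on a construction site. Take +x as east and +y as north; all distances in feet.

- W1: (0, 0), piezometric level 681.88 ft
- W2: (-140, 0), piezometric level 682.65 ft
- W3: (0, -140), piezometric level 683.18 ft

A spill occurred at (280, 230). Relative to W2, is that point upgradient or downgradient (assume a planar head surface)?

∂h/∂x = (682.65 − 681.88) / (-140 − 0) = -0.005500
∂h/∂y = (683.18 − 681.88) / (-140 − 0) = -0.009286
Head at (280, 230) = 681.88 + (-0.005500)·(280) + (-0.009286)·(230) = 678.20 ft.
That is lower than the 682.65 ft at W2, so the point is downgradient.

downgradient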